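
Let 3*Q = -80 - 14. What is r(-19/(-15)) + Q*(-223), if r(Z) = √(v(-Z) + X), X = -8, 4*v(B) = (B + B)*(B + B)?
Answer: 20962/3 + I*√1439/15 ≈ 6987.3 + 2.5289*I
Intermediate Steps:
v(B) = B² (v(B) = ((B + B)*(B + B))/4 = ((2*B)*(2*B))/4 = (4*B²)/4 = B²)
Q = -94/3 (Q = (-80 - 14)/3 = (⅓)*(-94) = -94/3 ≈ -31.333)
r(Z) = √(-8 + Z²) (r(Z) = √((-Z)² - 8) = √(Z² - 8) = √(-8 + Z²))
r(-19/(-15)) + Q*(-223) = √(-8 + (-19/(-15))²) - 94/3*(-223) = √(-8 + (-19*(-1/15))²) + 20962/3 = √(-8 + (19/15)²) + 20962/3 = √(-8 + 361/225) + 20962/3 = √(-1439/225) + 20962/3 = I*√1439/15 + 20962/3 = 20962/3 + I*√1439/15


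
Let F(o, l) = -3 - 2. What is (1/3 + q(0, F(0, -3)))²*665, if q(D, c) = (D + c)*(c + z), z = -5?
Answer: 15162665/9 ≈ 1.6847e+6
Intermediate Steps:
F(o, l) = -5
q(D, c) = (-5 + c)*(D + c) (q(D, c) = (D + c)*(c - 5) = (D + c)*(-5 + c) = (-5 + c)*(D + c))
(1/3 + q(0, F(0, -3)))²*665 = (1/3 + ((-5)² - 5*0 - 5*(-5) + 0*(-5)))²*665 = (⅓ + (25 + 0 + 25 + 0))²*665 = (⅓ + 50)²*665 = (151/3)²*665 = (22801/9)*665 = 15162665/9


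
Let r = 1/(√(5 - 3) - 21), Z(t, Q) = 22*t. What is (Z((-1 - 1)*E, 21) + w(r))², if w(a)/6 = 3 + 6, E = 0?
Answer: 2916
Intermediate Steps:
r = 1/(-21 + √2) (r = 1/(√2 - 21) = 1/(-21 + √2) ≈ -0.051057)
w(a) = 54 (w(a) = 6*(3 + 6) = 6*9 = 54)
(Z((-1 - 1)*E, 21) + w(r))² = (22*((-1 - 1)*0) + 54)² = (22*(-2*0) + 54)² = (22*0 + 54)² = (0 + 54)² = 54² = 2916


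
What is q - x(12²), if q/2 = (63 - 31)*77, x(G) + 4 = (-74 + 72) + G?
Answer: 4790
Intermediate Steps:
x(G) = -6 + G (x(G) = -4 + ((-74 + 72) + G) = -4 + (-2 + G) = -6 + G)
q = 4928 (q = 2*((63 - 31)*77) = 2*(32*77) = 2*2464 = 4928)
q - x(12²) = 4928 - (-6 + 12²) = 4928 - (-6 + 144) = 4928 - 1*138 = 4928 - 138 = 4790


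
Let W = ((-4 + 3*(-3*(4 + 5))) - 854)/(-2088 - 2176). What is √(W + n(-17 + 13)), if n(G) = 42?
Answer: 3*√21323198/2132 ≈ 6.4977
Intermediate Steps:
W = 939/4264 (W = ((-4 + 3*(-3*9)) - 854)/(-4264) = ((-4 + 3*(-27)) - 854)*(-1/4264) = ((-4 - 81) - 854)*(-1/4264) = (-85 - 854)*(-1/4264) = -939*(-1/4264) = 939/4264 ≈ 0.22022)
√(W + n(-17 + 13)) = √(939/4264 + 42) = √(180027/4264) = 3*√21323198/2132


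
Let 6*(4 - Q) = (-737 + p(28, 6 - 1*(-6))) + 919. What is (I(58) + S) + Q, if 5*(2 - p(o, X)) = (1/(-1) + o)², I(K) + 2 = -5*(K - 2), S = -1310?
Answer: -47831/30 ≈ -1594.4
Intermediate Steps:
I(K) = 8 - 5*K (I(K) = -2 - 5*(K - 2) = -2 - 5*(-2 + K) = -2 + (10 - 5*K) = 8 - 5*K)
p(o, X) = 2 - (-1 + o)²/5 (p(o, X) = 2 - (1/(-1) + o)²/5 = 2 - (-1 + o)²/5)
Q = -71/30 (Q = 4 - ((-737 + (2 - (-1 + 28)²/5)) + 919)/6 = 4 - ((-737 + (2 - ⅕*27²)) + 919)/6 = 4 - ((-737 + (2 - ⅕*729)) + 919)/6 = 4 - ((-737 + (2 - 729/5)) + 919)/6 = 4 - ((-737 - 719/5) + 919)/6 = 4 - (-4404/5 + 919)/6 = 4 - ⅙*191/5 = 4 - 191/30 = -71/30 ≈ -2.3667)
(I(58) + S) + Q = ((8 - 5*58) - 1310) - 71/30 = ((8 - 290) - 1310) - 71/30 = (-282 - 1310) - 71/30 = -1592 - 71/30 = -47831/30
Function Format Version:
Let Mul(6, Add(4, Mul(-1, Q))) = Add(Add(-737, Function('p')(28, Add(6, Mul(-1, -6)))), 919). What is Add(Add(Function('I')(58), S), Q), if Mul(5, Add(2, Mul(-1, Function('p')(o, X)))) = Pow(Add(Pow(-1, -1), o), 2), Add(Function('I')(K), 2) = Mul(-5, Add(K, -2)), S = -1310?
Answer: Rational(-47831, 30) ≈ -1594.4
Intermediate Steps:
Function('I')(K) = Add(8, Mul(-5, K)) (Function('I')(K) = Add(-2, Mul(-5, Add(K, -2))) = Add(-2, Mul(-5, Add(-2, K))) = Add(-2, Add(10, Mul(-5, K))) = Add(8, Mul(-5, K)))
Function('p')(o, X) = Add(2, Mul(Rational(-1, 5), Pow(Add(-1, o), 2))) (Function('p')(o, X) = Add(2, Mul(Rational(-1, 5), Pow(Add(Pow(-1, -1), o), 2))) = Add(2, Mul(Rational(-1, 5), Pow(Add(-1, o), 2))))
Q = Rational(-71, 30) (Q = Add(4, Mul(Rational(-1, 6), Add(Add(-737, Add(2, Mul(Rational(-1, 5), Pow(Add(-1, 28), 2)))), 919))) = Add(4, Mul(Rational(-1, 6), Add(Add(-737, Add(2, Mul(Rational(-1, 5), Pow(27, 2)))), 919))) = Add(4, Mul(Rational(-1, 6), Add(Add(-737, Add(2, Mul(Rational(-1, 5), 729))), 919))) = Add(4, Mul(Rational(-1, 6), Add(Add(-737, Add(2, Rational(-729, 5))), 919))) = Add(4, Mul(Rational(-1, 6), Add(Add(-737, Rational(-719, 5)), 919))) = Add(4, Mul(Rational(-1, 6), Add(Rational(-4404, 5), 919))) = Add(4, Mul(Rational(-1, 6), Rational(191, 5))) = Add(4, Rational(-191, 30)) = Rational(-71, 30) ≈ -2.3667)
Add(Add(Function('I')(58), S), Q) = Add(Add(Add(8, Mul(-5, 58)), -1310), Rational(-71, 30)) = Add(Add(Add(8, -290), -1310), Rational(-71, 30)) = Add(Add(-282, -1310), Rational(-71, 30)) = Add(-1592, Rational(-71, 30)) = Rational(-47831, 30)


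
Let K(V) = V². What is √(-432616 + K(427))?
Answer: I*√250287 ≈ 500.29*I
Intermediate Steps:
√(-432616 + K(427)) = √(-432616 + 427²) = √(-432616 + 182329) = √(-250287) = I*√250287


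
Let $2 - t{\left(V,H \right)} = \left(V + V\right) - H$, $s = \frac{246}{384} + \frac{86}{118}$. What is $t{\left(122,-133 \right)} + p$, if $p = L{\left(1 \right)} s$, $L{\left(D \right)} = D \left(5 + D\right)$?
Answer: $- \frac{692487}{1888} \approx -366.78$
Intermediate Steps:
$s = \frac{5171}{3776}$ ($s = 246 \cdot \frac{1}{384} + 86 \cdot \frac{1}{118} = \frac{41}{64} + \frac{43}{59} = \frac{5171}{3776} \approx 1.3694$)
$t{\left(V,H \right)} = 2 + H - 2 V$ ($t{\left(V,H \right)} = 2 - \left(\left(V + V\right) - H\right) = 2 - \left(2 V - H\right) = 2 - \left(- H + 2 V\right) = 2 + \left(H - 2 V\right) = 2 + H - 2 V$)
$p = \frac{15513}{1888}$ ($p = 1 \left(5 + 1\right) \frac{5171}{3776} = 1 \cdot 6 \cdot \frac{5171}{3776} = 6 \cdot \frac{5171}{3776} = \frac{15513}{1888} \approx 8.2166$)
$t{\left(122,-133 \right)} + p = \left(2 - 133 - 244\right) + \frac{15513}{1888} = -375 + \frac{15513}{1888} = - \frac{692487}{1888}$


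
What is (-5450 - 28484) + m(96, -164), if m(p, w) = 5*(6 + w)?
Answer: -34724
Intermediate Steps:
m(p, w) = 30 + 5*w
(-5450 - 28484) + m(96, -164) = (-5450 - 28484) + (30 + 5*(-164)) = -33934 + (30 - 820) = -33934 - 790 = -34724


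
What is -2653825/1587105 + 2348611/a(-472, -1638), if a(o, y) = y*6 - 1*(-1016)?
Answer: -750175553411/2797113852 ≈ -268.20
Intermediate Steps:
a(o, y) = 1016 + 6*y (a(o, y) = 6*y + 1016 = 1016 + 6*y)
-2653825/1587105 + 2348611/a(-472, -1638) = -2653825/1587105 + 2348611/(1016 + 6*(-1638)) = -2653825*1/1587105 + 2348611/(1016 - 9828) = -530765/317421 + 2348611/(-8812) = -530765/317421 + 2348611*(-1/8812) = -530765/317421 - 2348611/8812 = -750175553411/2797113852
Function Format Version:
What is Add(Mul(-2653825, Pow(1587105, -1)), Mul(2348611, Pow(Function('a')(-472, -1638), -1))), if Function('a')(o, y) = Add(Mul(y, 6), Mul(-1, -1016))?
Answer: Rational(-750175553411, 2797113852) ≈ -268.20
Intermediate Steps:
Function('a')(o, y) = Add(1016, Mul(6, y)) (Function('a')(o, y) = Add(Mul(6, y), 1016) = Add(1016, Mul(6, y)))
Add(Mul(-2653825, Pow(1587105, -1)), Mul(2348611, Pow(Function('a')(-472, -1638), -1))) = Add(Mul(-2653825, Pow(1587105, -1)), Mul(2348611, Pow(Add(1016, Mul(6, -1638)), -1))) = Add(Mul(-2653825, Rational(1, 1587105)), Mul(2348611, Pow(Add(1016, -9828), -1))) = Add(Rational(-530765, 317421), Mul(2348611, Pow(-8812, -1))) = Add(Rational(-530765, 317421), Mul(2348611, Rational(-1, 8812))) = Add(Rational(-530765, 317421), Rational(-2348611, 8812)) = Rational(-750175553411, 2797113852)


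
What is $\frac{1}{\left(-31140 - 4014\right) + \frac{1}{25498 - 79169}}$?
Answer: $- \frac{53671}{1886750335} \approx -2.8446 \cdot 10^{-5}$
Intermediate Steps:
$\frac{1}{\left(-31140 - 4014\right) + \frac{1}{25498 - 79169}} = \frac{1}{\left(-31140 - 4014\right) + \frac{1}{-53671}} = \frac{1}{-35154 - \frac{1}{53671}} = \frac{1}{- \frac{1886750335}{53671}} = - \frac{53671}{1886750335}$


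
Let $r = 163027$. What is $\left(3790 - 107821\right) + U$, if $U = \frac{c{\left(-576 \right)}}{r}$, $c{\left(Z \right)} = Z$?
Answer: $- \frac{16959862413}{163027} \approx -1.0403 \cdot 10^{5}$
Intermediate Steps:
$U = - \frac{576}{163027} \approx -0.0035332$
$\left(3790 - 107821\right) + U = \left(3790 - 107821\right) - \frac{576}{163027} = -104031 - \frac{576}{163027} = - \frac{16959862413}{163027}$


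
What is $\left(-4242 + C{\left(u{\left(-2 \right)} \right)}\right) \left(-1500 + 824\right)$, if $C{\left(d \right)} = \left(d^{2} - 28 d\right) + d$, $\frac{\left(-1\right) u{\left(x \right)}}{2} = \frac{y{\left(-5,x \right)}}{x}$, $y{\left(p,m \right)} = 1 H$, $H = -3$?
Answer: $2806752$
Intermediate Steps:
$y{\left(p,m \right)} = -3$ ($y{\left(p,m \right)} = 1 \left(-3\right) = -3$)
$u{\left(x \right)} = \frac{6}{x}$ ($u{\left(x \right)} = - 2 \left(- \frac{3}{x}\right) = \frac{6}{x}$)
$C{\left(d \right)} = d^{2} - 27 d$
$\left(-4242 + C{\left(u{\left(-2 \right)} \right)}\right) \left(-1500 + 824\right) = \left(-4242 + \frac{6}{-2} \left(-27 + \frac{6}{-2}\right)\right) \left(-1500 + 824\right) = \left(-4242 + 6 \left(- \frac{1}{2}\right) \left(-27 + 6 \left(- \frac{1}{2}\right)\right)\right) \left(-676\right) = \left(-4242 - 3 \left(-27 - 3\right)\right) \left(-676\right) = \left(-4242 - -90\right) \left(-676\right) = \left(-4242 + 90\right) \left(-676\right) = \left(-4152\right) \left(-676\right) = 2806752$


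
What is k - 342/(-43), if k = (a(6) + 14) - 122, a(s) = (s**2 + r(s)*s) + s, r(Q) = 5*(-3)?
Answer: -6366/43 ≈ -148.05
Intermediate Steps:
r(Q) = -15
a(s) = s**2 - 14*s (a(s) = (s**2 - 15*s) + s = s**2 - 14*s)
k = -156 (k = (6*(-14 + 6) + 14) - 122 = (6*(-8) + 14) - 122 = (-48 + 14) - 122 = -34 - 122 = -156)
k - 342/(-43) = -156 - 342/(-43) = -156 - 342*(-1/43) = -156 + 342/43 = -6366/43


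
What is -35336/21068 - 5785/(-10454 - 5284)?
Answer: -108559897/82892046 ≈ -1.3097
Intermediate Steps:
-35336/21068 - 5785/(-10454 - 5284) = -35336*1/21068 - 5785/(-15738) = -8834/5267 - 5785*(-1/15738) = -8834/5267 + 5785/15738 = -108559897/82892046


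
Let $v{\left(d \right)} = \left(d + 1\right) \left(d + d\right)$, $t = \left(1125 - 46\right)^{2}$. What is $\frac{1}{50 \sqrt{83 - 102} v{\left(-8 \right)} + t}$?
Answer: $\frac{1164241}{1356052946081} - \frac{5600 i \sqrt{19}}{1356052946081} \approx 8.5855 \cdot 10^{-7} - 1.8001 \cdot 10^{-8} i$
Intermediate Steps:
$t = 1164241$ ($t = 1079^{2} = 1164241$)
$v{\left(d \right)} = 2 d \left(1 + d\right)$ ($v{\left(d \right)} = \left(1 + d\right) 2 d = 2 d \left(1 + d\right)$)
$\frac{1}{50 \sqrt{83 - 102} v{\left(-8 \right)} + t} = \frac{1}{50 \sqrt{83 - 102} \cdot 2 \left(-8\right) \left(1 - 8\right) + 1164241} = \frac{1}{50 \sqrt{-19} \cdot 2 \left(-8\right) \left(-7\right) + 1164241} = \frac{1}{50 i \sqrt{19} \cdot 112 + 1164241} = \frac{1}{5600 i \sqrt{19} + 1164241} = \frac{1}{1164241 + 5600 i \sqrt{19}}$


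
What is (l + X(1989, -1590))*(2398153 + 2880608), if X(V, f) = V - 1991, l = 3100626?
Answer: 16367453046864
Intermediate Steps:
X(V, f) = -1991 + V
(l + X(1989, -1590))*(2398153 + 2880608) = (3100626 + (-1991 + 1989))*(2398153 + 2880608) = (3100626 - 2)*5278761 = 3100624*5278761 = 16367453046864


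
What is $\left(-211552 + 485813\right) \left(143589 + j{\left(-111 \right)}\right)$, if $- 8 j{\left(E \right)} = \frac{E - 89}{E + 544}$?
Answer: $\frac{17051920418182}{433} \approx 3.9381 \cdot 10^{10}$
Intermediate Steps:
$j{\left(E \right)} = - \frac{-89 + E}{8 \left(544 + E\right)}$ ($j{\left(E \right)} = - \frac{\left(E - 89\right) \frac{1}{E + 544}}{8} = - \frac{\left(-89 + E\right) \frac{1}{544 + E}}{8} = - \frac{\frac{1}{544 + E} \left(-89 + E\right)}{8} = - \frac{-89 + E}{8 \left(544 + E\right)}$)
$\left(-211552 + 485813\right) \left(143589 + j{\left(-111 \right)}\right) = \left(-211552 + 485813\right) \left(143589 + \frac{89 - -111}{8 \left(544 - 111\right)}\right) = 274261 \left(143589 + \frac{89 + 111}{8 \cdot 433}\right) = 274261 \left(143589 + \frac{1}{8} \cdot \frac{1}{433} \cdot 200\right) = 274261 \left(143589 + \frac{25}{433}\right) = 274261 \cdot \frac{62174062}{433} = \frac{17051920418182}{433}$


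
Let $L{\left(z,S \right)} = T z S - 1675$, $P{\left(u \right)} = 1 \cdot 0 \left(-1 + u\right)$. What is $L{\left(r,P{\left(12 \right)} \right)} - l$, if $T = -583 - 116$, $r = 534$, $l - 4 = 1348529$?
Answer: $-1350208$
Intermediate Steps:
$l = 1348533$ ($l = 4 + 1348529 = 1348533$)
$P{\left(u \right)} = 0$ ($P{\left(u \right)} = 0 \left(-1 + u\right) = 0$)
$T = -699$ ($T = -583 - 116 = -699$)
$L{\left(z,S \right)} = -1675 - 699 S z$ ($L{\left(z,S \right)} = - 699 z S - 1675 = - 699 S z - 1675 = -1675 - 699 S z$)
$L{\left(r,P{\left(12 \right)} \right)} - l = \left(-1675 - 0 \cdot 534\right) - 1348533 = \left(-1675 + 0\right) - 1348533 = -1675 - 1348533 = -1350208$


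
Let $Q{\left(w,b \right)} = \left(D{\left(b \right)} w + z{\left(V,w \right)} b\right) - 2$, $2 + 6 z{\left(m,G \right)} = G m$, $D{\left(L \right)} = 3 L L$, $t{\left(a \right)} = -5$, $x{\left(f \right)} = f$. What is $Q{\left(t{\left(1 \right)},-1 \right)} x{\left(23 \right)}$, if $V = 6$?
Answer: $- \frac{805}{3} \approx -268.33$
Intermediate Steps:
$D{\left(L \right)} = 3 L^{2}$
$z{\left(m,G \right)} = - \frac{1}{3} + \frac{G m}{6}$
$Q{\left(w,b \right)} = -2 + b \left(- \frac{1}{3} + w\right) + 3 w b^{2}$ ($Q{\left(w,b \right)} = \left(3 b^{2} w + \left(- \frac{1}{3} + \frac{1}{6} w 6\right) b\right) - 2 = \left(3 w b^{2} + \left(- \frac{1}{3} + w\right) b\right) - 2 = \left(3 w b^{2} + b \left(- \frac{1}{3} + w\right)\right) - 2 = \left(b \left(- \frac{1}{3} + w\right) + 3 w b^{2}\right) - 2 = -2 + b \left(- \frac{1}{3} + w\right) + 3 w b^{2}$)
$Q{\left(t{\left(1 \right)},-1 \right)} x{\left(23 \right)} = \left(-2 - - \frac{1}{3} - -5 + 3 \left(-5\right) \left(-1\right)^{2}\right) 23 = \left(-2 + \frac{1}{3} + 5 + 3 \left(-5\right) 1\right) 23 = \left(-2 + \frac{1}{3} + 5 - 15\right) 23 = \left(- \frac{35}{3}\right) 23 = - \frac{805}{3}$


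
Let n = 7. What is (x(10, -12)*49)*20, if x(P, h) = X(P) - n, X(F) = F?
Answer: 2940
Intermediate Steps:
x(P, h) = -7 + P (x(P, h) = P - 1*7 = P - 7 = -7 + P)
(x(10, -12)*49)*20 = ((-7 + 10)*49)*20 = (3*49)*20 = 147*20 = 2940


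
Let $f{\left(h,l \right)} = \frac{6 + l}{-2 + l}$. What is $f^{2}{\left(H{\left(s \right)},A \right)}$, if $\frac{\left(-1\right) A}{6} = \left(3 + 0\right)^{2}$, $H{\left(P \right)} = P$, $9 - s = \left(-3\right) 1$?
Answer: $\frac{36}{49} \approx 0.73469$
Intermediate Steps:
$s = 12$ ($s = 9 - \left(-3\right) 1 = 9 - -3 = 9 + 3 = 12$)
$A = -54$ ($A = - 6 \left(3 + 0\right)^{2} = - 6 \cdot 3^{2} = \left(-6\right) 9 = -54$)
$f{\left(h,l \right)} = \frac{6 + l}{-2 + l}$
$f^{2}{\left(H{\left(s \right)},A \right)} = \left(\frac{6 - 54}{-2 - 54}\right)^{2} = \left(\frac{1}{-56} \left(-48\right)\right)^{2} = \left(\left(- \frac{1}{56}\right) \left(-48\right)\right)^{2} = \left(\frac{6}{7}\right)^{2} = \frac{36}{49}$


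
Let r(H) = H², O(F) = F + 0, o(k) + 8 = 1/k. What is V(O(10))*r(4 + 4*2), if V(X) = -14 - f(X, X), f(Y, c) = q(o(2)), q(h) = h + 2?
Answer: -1224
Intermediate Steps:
o(k) = -8 + 1/k
q(h) = 2 + h
f(Y, c) = -11/2 (f(Y, c) = 2 + (-8 + 1/2) = 2 + (-8 + ½) = 2 - 15/2 = -11/2)
O(F) = F
V(X) = -17/2 (V(X) = -14 - 1*(-11/2) = -14 + 11/2 = -17/2)
V(O(10))*r(4 + 4*2) = -17*(4 + 4*2)²/2 = -17*(4 + 8)²/2 = -17/2*12² = -17/2*144 = -1224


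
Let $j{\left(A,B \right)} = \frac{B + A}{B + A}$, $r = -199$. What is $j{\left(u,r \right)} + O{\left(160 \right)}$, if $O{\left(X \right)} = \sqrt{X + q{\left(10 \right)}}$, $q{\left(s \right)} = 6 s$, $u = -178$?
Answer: $1 + 2 \sqrt{55} \approx 15.832$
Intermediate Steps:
$j{\left(A,B \right)} = 1$ ($j{\left(A,B \right)} = \frac{A + B}{A + B} = 1$)
$O{\left(X \right)} = \sqrt{60 + X}$ ($O{\left(X \right)} = \sqrt{X + 6 \cdot 10} = \sqrt{X + 60} = \sqrt{60 + X}$)
$j{\left(u,r \right)} + O{\left(160 \right)} = 1 + \sqrt{60 + 160} = 1 + \sqrt{220} = 1 + 2 \sqrt{55}$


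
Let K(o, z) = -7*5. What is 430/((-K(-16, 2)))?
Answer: 86/7 ≈ 12.286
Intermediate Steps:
K(o, z) = -35
430/((-K(-16, 2))) = 430/((-1*(-35))) = 430/35 = 430*(1/35) = 86/7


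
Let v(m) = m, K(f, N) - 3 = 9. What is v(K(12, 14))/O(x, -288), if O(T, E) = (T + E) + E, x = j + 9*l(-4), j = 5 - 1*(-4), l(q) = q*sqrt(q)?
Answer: -84/4033 + 32*I/12099 ≈ -0.020828 + 0.0026448*I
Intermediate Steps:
l(q) = q**(3/2)
K(f, N) = 12 (K(f, N) = 3 + 9 = 12)
j = 9 (j = 5 + 4 = 9)
x = 9 - 72*I (x = 9 + 9*(-4)**(3/2) = 9 + 9*(-8*I) = 9 - 72*I ≈ 9.0 - 72.0*I)
O(T, E) = T + 2*E (O(T, E) = (E + T) + E = T + 2*E)
v(K(12, 14))/O(x, -288) = 12/((9 - 72*I) + 2*(-288)) = 12/((9 - 72*I) - 576) = 12/(-567 - 72*I) = 12*((-567 + 72*I)/326673) = 4*(-567 + 72*I)/108891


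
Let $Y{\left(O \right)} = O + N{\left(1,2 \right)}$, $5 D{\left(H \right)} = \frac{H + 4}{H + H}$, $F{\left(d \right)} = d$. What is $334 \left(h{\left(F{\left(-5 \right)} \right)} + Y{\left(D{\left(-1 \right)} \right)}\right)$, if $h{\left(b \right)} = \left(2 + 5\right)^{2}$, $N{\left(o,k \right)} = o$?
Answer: $\frac{82999}{5} \approx 16600.0$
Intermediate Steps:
$D{\left(H \right)} = \frac{4 + H}{10 H}$ ($D{\left(H \right)} = \frac{\left(H + 4\right) \frac{1}{H + H}}{5} = \frac{\left(4 + H\right) \frac{1}{2 H}}{5} = \frac{\frac{1}{2} \frac{1}{H} \left(4 + H\right)}{5} = \frac{4 + H}{10 H}$)
$Y{\left(O \right)} = 1 + O$ ($Y{\left(O \right)} = O + 1 = 1 + O$)
$h{\left(b \right)} = 49$ ($h{\left(b \right)} = 7^{2} = 49$)
$334 \left(h{\left(F{\left(-5 \right)} \right)} + Y{\left(D{\left(-1 \right)} \right)}\right) = 334 \left(49 + \left(1 + \frac{4 - 1}{10 \left(-1\right)}\right)\right) = 334 \left(49 + \left(1 + \frac{1}{10} \left(-1\right) 3\right)\right) = 334 \left(49 + \left(1 - \frac{3}{10}\right)\right) = 334 \left(49 + \frac{7}{10}\right) = 334 \cdot \frac{497}{10} = \frac{82999}{5}$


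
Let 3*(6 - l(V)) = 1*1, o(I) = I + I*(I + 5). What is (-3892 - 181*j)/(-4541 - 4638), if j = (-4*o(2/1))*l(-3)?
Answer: -185252/27537 ≈ -6.7274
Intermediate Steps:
o(I) = I + I*(5 + I)
l(V) = 17/3 (l(V) = 6 - 1/3 = 6 - ⅓*1 = 6 - ⅓ = 17/3)
j = -1088/3 (j = -4*2/1*(6 + 2/1)*(17/3) = -4*2*1*(6 + 2*1)*(17/3) = -8*(6 + 2)*(17/3) = -8*8*(17/3) = -4*16*(17/3) = -64*17/3 = -1088/3 ≈ -362.67)
(-3892 - 181*j)/(-4541 - 4638) = (-3892 - 181*(-1088/3))/(-4541 - 4638) = (-3892 + 196928/3)/(-9179) = (185252/3)*(-1/9179) = -185252/27537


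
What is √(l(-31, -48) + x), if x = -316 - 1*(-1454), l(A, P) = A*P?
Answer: √2626 ≈ 51.245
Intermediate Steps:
x = 1138 (x = -316 + 1454 = 1138)
√(l(-31, -48) + x) = √(-31*(-48) + 1138) = √(1488 + 1138) = √2626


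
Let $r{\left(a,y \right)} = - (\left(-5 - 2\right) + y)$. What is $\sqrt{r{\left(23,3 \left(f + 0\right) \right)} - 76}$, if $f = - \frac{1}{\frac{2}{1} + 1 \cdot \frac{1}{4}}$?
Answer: $\frac{i \sqrt{609}}{3} \approx 8.226 i$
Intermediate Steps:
$f = - \frac{4}{9}$ ($f = - \frac{1}{2 \cdot 1 + 1 \cdot \frac{1}{4}} = - \frac{1}{2 + \frac{1}{4}} = - \frac{1}{\frac{9}{4}} = \left(-1\right) \frac{4}{9} = - \frac{4}{9} \approx -0.44444$)
$r{\left(a,y \right)} = 7 - y$ ($r{\left(a,y \right)} = - (-7 + y) = 7 - y$)
$\sqrt{r{\left(23,3 \left(f + 0\right) \right)} - 76} = \sqrt{\left(7 - 3 \left(- \frac{4}{9} + 0\right)\right) - 76} = \sqrt{\left(7 - 3 \left(- \frac{4}{9}\right)\right) - 76} = \sqrt{\left(7 - - \frac{4}{3}\right) - 76} = \sqrt{\left(7 + \frac{4}{3}\right) - 76} = \sqrt{\frac{25}{3} - 76} = \sqrt{- \frac{203}{3}} = \frac{i \sqrt{609}}{3}$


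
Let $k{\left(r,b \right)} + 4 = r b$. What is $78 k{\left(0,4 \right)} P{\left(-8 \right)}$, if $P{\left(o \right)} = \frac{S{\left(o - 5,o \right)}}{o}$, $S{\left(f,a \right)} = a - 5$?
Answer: $-507$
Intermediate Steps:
$S{\left(f,a \right)} = -5 + a$
$k{\left(r,b \right)} = -4 + b r$ ($k{\left(r,b \right)} = -4 + r b = -4 + b r$)
$P{\left(o \right)} = \frac{-5 + o}{o}$
$78 k{\left(0,4 \right)} P{\left(-8 \right)} = 78 \left(-4 + 4 \cdot 0\right) \frac{-5 - 8}{-8} = 78 \left(-4 + 0\right) \left(\left(- \frac{1}{8}\right) \left(-13\right)\right) = 78 \left(-4\right) \frac{13}{8} = \left(-312\right) \frac{13}{8} = -507$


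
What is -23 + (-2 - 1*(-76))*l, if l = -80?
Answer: -5943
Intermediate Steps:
-23 + (-2 - 1*(-76))*l = -23 + (-2 - 1*(-76))*(-80) = -23 + (-2 + 76)*(-80) = -23 + 74*(-80) = -23 - 5920 = -5943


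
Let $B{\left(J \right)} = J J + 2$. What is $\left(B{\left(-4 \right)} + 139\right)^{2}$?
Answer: $24649$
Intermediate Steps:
$B{\left(J \right)} = 2 + J^{2}$ ($B{\left(J \right)} = J^{2} + 2 = 2 + J^{2}$)
$\left(B{\left(-4 \right)} + 139\right)^{2} = \left(\left(2 + \left(-4\right)^{2}\right) + 139\right)^{2} = \left(\left(2 + 16\right) + 139\right)^{2} = \left(18 + 139\right)^{2} = 157^{2} = 24649$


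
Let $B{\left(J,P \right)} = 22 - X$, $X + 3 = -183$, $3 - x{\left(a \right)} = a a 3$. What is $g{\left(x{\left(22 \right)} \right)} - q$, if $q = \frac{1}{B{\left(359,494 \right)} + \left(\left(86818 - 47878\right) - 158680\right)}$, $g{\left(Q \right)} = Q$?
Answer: $- \frac{173201867}{119532} \approx -1449.0$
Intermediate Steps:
$x{\left(a \right)} = 3 - 3 a^{2}$ ($x{\left(a \right)} = 3 - a a 3 = 3 - a^{2} \cdot 3 = 3 - 3 a^{2}$)
$X = -186$ ($X = -3 - 183 = -186$)
$B{\left(J,P \right)} = 208$ ($B{\left(J,P \right)} = 22 - -186 = 22 + 186 = 208$)
$q = - \frac{1}{119532}$ ($q = \frac{1}{208 + \left(\left(86818 - 47878\right) - 158680\right)} = \frac{1}{208 + \left(38940 - 158680\right)} = \frac{1}{208 - 119740} = \frac{1}{-119532} = - \frac{1}{119532} \approx -8.366 \cdot 10^{-6}$)
$g{\left(x{\left(22 \right)} \right)} - q = \left(3 - 3 \cdot 22^{2}\right) - - \frac{1}{119532} = \left(3 - 1452\right) + \frac{1}{119532} = -1449 + \frac{1}{119532} = - \frac{173201867}{119532}$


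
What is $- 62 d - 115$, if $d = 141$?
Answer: $-8857$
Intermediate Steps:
$- 62 d - 115 = \left(-62\right) 141 - 115 = -8742 - 115 = -8857$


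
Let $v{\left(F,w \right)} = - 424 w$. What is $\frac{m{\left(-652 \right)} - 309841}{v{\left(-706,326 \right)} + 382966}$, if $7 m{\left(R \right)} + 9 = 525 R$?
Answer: $- \frac{1255598}{856597} \approx -1.4658$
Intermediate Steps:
$m{\left(R \right)} = - \frac{9}{7} + 75 R$ ($m{\left(R \right)} = - \frac{9}{7} + \frac{525 R}{7} = - \frac{9}{7} + 75 R$)
$\frac{m{\left(-652 \right)} - 309841}{v{\left(-706,326 \right)} + 382966} = \frac{\left(- \frac{9}{7} + 75 \left(-652\right)\right) - 309841}{\left(-424\right) 326 + 382966} = \frac{\left(- \frac{9}{7} - 48900\right) - 309841}{-138224 + 382966} = \frac{- \frac{342309}{7} - 309841}{244742} = \left(- \frac{2511196}{7}\right) \frac{1}{244742} = - \frac{1255598}{856597}$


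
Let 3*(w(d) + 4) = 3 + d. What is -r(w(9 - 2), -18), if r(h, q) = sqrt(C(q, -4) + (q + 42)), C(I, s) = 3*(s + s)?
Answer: 0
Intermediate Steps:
C(I, s) = 6*s (C(I, s) = 3*(2*s) = 6*s)
w(d) = -3 + d/3 (w(d) = -4 + (3 + d)/3 = -4 + (1 + d/3) = -3 + d/3)
r(h, q) = sqrt(18 + q) (r(h, q) = sqrt(6*(-4) + (q + 42)) = sqrt(-24 + (42 + q)) = sqrt(18 + q))
-r(w(9 - 2), -18) = -sqrt(18 - 18) = -sqrt(0) = -1*0 = 0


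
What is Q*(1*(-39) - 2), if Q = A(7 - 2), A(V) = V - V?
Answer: 0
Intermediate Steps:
A(V) = 0
Q = 0
Q*(1*(-39) - 2) = 0*(1*(-39) - 2) = 0*(-39 - 2) = 0*(-41) = 0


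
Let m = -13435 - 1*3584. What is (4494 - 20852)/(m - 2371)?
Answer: 8179/9695 ≈ 0.84363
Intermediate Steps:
m = -17019 (m = -13435 - 3584 = -17019)
(4494 - 20852)/(m - 2371) = (4494 - 20852)/(-17019 - 2371) = -16358/(-19390) = -16358*(-1/19390) = 8179/9695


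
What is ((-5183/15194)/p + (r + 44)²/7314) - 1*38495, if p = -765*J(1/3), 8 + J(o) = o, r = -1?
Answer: -426783756344/11086805 ≈ -38495.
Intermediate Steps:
J(o) = -8 + o
p = 5865 (p = -765*(-8 + 1/3) = -765*(-8 + ⅓) = -765*(-23/3) = 5865)
((-5183/15194)/p + (r + 44)²/7314) - 1*38495 = (-5183/15194/5865 + (-1 + 44)²/7314) - 1*38495 = (-5183*1/15194*(1/5865) + 43²*(1/7314)) - 38495 = (-73/214*1/5865 + 1849*(1/7314)) - 38495 = (-73/1255110 + 1849/7314) - 38495 = 2802131/11086805 - 38495 = -426783756344/11086805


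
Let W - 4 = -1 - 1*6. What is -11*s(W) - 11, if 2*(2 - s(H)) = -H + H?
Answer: -33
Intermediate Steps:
W = -3 (W = 4 + (-1 - 1*6) = 4 + (-1 - 6) = 4 - 7 = -3)
s(H) = 2 (s(H) = 2 - (-H + H)/2 = 2 - 1/2*0 = 2 + 0 = 2)
-11*s(W) - 11 = -11*2 - 11 = -22 - 11 = -33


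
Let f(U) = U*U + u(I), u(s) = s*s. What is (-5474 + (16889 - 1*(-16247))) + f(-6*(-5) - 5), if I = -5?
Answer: 28312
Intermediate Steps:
u(s) = s²
f(U) = 25 + U² (f(U) = U*U + (-5)² = U² + 25 = 25 + U²)
(-5474 + (16889 - 1*(-16247))) + f(-6*(-5) - 5) = (-5474 + (16889 - 1*(-16247))) + (25 + (-6*(-5) - 5)²) = (-5474 + (16889 + 16247)) + (25 + (30 - 5)²) = (-5474 + 33136) + (25 + 25²) = 27662 + (25 + 625) = 27662 + 650 = 28312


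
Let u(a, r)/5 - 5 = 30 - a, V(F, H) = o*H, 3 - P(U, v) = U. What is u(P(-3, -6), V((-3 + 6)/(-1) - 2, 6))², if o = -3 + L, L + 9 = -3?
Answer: 21025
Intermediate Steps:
L = -12 (L = -9 - 3 = -12)
P(U, v) = 3 - U
o = -15 (o = -3 - 12 = -15)
V(F, H) = -15*H
u(a, r) = 175 - 5*a (u(a, r) = 25 + 5*(30 - a) = 25 + (150 - 5*a) = 175 - 5*a)
u(P(-3, -6), V((-3 + 6)/(-1) - 2, 6))² = (175 - 5*(3 - 1*(-3)))² = (175 - 5*(3 + 3))² = (175 - 5*6)² = (175 - 30)² = 145² = 21025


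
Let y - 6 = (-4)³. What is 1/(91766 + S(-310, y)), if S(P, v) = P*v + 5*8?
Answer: 1/109786 ≈ 9.1086e-6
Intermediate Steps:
y = -58 (y = 6 + (-4)³ = 6 - 64 = -58)
S(P, v) = 40 + P*v (S(P, v) = P*v + 40 = 40 + P*v)
1/(91766 + S(-310, y)) = 1/(91766 + (40 - 310*(-58))) = 1/(91766 + (40 + 17980)) = 1/(91766 + 18020) = 1/109786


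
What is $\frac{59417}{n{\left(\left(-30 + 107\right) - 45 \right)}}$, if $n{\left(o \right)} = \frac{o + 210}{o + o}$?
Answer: $\frac{1901344}{121} \approx 15714.0$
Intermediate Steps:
$n{\left(o \right)} = \frac{210 + o}{2 o}$
$\frac{59417}{n{\left(\left(-30 + 107\right) - 45 \right)}} = \frac{59417}{\frac{1}{2} \frac{1}{\left(-30 + 107\right) - 45} \left(210 + \left(\left(-30 + 107\right) - 45\right)\right)} = \frac{59417}{\frac{1}{2} \frac{1}{77 - 45} \left(210 + \left(77 - 45\right)\right)} = \frac{59417}{\frac{1}{2} \cdot \frac{1}{32} \left(210 + 32\right)} = \frac{59417}{\frac{1}{2} \cdot \frac{1}{32} \cdot 242} = \frac{59417}{\frac{121}{32}} = 59417 \cdot \frac{32}{121} = \frac{1901344}{121}$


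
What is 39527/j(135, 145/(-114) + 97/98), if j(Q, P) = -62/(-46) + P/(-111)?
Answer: 281848419783/9628837 ≈ 29271.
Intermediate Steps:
j(Q, P) = 31/23 - P/111 (j(Q, P) = -62*(-1/46) + P*(-1/111) = 31/23 - P/111)
39527/j(135, 145/(-114) + 97/98) = 39527/(31/23 - (145/(-114) + 97/98)/111) = 39527/(31/23 - (145*(-1/114) + 97*(1/98))/111) = 39527/(31/23 - (-145/114 + 97/98)/111) = 39527/(31/23 - 1/111*(-788/2793)) = 39527/(31/23 + 788/310023) = 39527/(9628837/7130529) = 39527*(7130529/9628837) = 281848419783/9628837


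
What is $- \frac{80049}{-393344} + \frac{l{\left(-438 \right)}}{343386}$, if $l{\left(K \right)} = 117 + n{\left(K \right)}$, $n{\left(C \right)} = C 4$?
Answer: $\frac{4474098079}{22511470464} \approx 0.19875$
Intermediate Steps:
$n{\left(C \right)} = 4 C$
$l{\left(K \right)} = 117 + 4 K$
$- \frac{80049}{-393344} + \frac{l{\left(-438 \right)}}{343386} = - \frac{80049}{-393344} + \frac{117 + 4 \left(-438\right)}{343386} = \left(-80049\right) \left(- \frac{1}{393344}\right) + \left(117 - 1752\right) \frac{1}{343386} = \frac{80049}{393344} - \frac{545}{114462} = \frac{4474098079}{22511470464}$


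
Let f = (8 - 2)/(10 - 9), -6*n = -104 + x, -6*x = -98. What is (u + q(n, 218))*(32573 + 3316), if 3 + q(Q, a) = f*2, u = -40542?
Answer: -1454688837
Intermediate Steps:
x = 49/3 (x = -⅙*(-98) = 49/3 ≈ 16.333)
n = 263/18 (n = -(-104 + 49/3)/6 = -⅙*(-263/3) = 263/18 ≈ 14.611)
f = 6 (f = 6/1 = 6*1 = 6)
q(Q, a) = 9 (q(Q, a) = -3 + 6*2 = -3 + 12 = 9)
(u + q(n, 218))*(32573 + 3316) = (-40542 + 9)*(32573 + 3316) = -40533*35889 = -1454688837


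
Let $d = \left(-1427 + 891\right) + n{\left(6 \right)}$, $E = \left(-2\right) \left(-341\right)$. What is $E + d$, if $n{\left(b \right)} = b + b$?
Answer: $158$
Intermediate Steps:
$E = 682$
$n{\left(b \right)} = 2 b$
$d = -524$ ($d = \left(-1427 + 891\right) + 2 \cdot 6 = -536 + 12 = -524$)
$E + d = 682 - 524 = 158$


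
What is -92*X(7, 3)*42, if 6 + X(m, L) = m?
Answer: -3864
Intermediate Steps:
X(m, L) = -6 + m
-92*X(7, 3)*42 = -92*(-6 + 7)*42 = -92*1*42 = -92*42 = -3864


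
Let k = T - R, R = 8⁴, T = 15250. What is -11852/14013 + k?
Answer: 156289150/14013 ≈ 11153.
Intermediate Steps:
R = 4096
k = 11154 (k = 15250 - 1*4096 = 15250 - 4096 = 11154)
-11852/14013 + k = -11852/14013 + 11154 = 156289150/14013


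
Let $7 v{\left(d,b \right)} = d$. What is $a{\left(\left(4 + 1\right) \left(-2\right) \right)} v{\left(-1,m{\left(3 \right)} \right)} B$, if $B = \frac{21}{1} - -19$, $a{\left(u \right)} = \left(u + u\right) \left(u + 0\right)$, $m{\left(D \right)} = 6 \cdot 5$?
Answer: $- \frac{8000}{7} \approx -1142.9$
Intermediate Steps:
$m{\left(D \right)} = 30$
$v{\left(d,b \right)} = \frac{d}{7}$
$a{\left(u \right)} = 2 u^{2}$ ($a{\left(u \right)} = 2 u u = 2 u^{2}$)
$B = 40$ ($B = 21 \cdot 1 + 19 = 21 + 19 = 40$)
$a{\left(\left(4 + 1\right) \left(-2\right) \right)} v{\left(-1,m{\left(3 \right)} \right)} B = 2 \left(\left(4 + 1\right) \left(-2\right)\right)^{2} \cdot \frac{1}{7} \left(-1\right) 40 = 2 \left(5 \left(-2\right)\right)^{2} \left(- \frac{1}{7}\right) 40 = 2 \left(-10\right)^{2} \left(- \frac{1}{7}\right) 40 = 2 \cdot 100 \left(- \frac{1}{7}\right) 40 = 200 \left(- \frac{1}{7}\right) 40 = \left(- \frac{200}{7}\right) 40 = - \frac{8000}{7}$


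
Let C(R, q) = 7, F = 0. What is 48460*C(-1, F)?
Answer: 339220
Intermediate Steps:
48460*C(-1, F) = 48460*7 = 339220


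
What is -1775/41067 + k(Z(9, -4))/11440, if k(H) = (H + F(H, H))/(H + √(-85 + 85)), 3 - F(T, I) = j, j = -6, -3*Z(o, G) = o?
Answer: -784159/18069480 ≈ -0.043397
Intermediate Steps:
Z(o, G) = -o/3
F(T, I) = 9 (F(T, I) = 3 - 1*(-6) = 3 + 6 = 9)
k(H) = (9 + H)/H (k(H) = (H + 9)/(H + √(-85 + 85)) = (9 + H)/(H + √0) = (9 + H)/(H + 0) = (9 + H)/H)
-1775/41067 + k(Z(9, -4))/11440 = -1775/41067 + ((9 - ⅓*9)/((-⅓*9)))/11440 = -1775*1/41067 + ((9 - 3)/(-3))*(1/11440) = -1775/41067 - ⅓*6*(1/11440) = -1775/41067 - 2*1/11440 = -1775/41067 - 1/5720 = -784159/18069480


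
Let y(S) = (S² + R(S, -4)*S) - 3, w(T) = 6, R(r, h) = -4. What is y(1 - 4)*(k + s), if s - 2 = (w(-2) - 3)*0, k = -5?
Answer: -54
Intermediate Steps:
y(S) = -3 + S² - 4*S (y(S) = (S² - 4*S) - 3 = -3 + S² - 4*S)
s = 2 (s = 2 + (6 - 3)*0 = 2 + 3*0 = 2 + 0 = 2)
y(1 - 4)*(k + s) = (-3 + (1 - 4)² - 4*(1 - 4))*(-5 + 2) = (-3 + (-3)² - 4*(-3))*(-3) = (-3 + 9 + 12)*(-3) = 18*(-3) = -54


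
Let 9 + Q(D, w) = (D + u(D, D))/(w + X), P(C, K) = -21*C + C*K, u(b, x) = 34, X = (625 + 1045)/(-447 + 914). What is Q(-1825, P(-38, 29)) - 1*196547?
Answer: -9191859097/46766 ≈ -1.9655e+5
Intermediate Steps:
X = 1670/467 ≈ 3.5760
Q(D, w) = -9 + (34 + D)/(1670/467 + w) (Q(D, w) = -9 + (D + 34)/(w + 1670/467) = -9 + (34 + D)/(1670/467 + w))
Q(-1825, P(-38, 29)) - 1*196547 = (848 - (-159714)*(-21 + 29) + 467*(-1825))/(1670 + 467*(-38*(-21 + 29))) - 1*196547 = (848 - (-159714)*8 - 852275)/(1670 + 467*(-38*8)) - 196547 = (848 - 4203*(-304) - 852275)/(1670 + 467*(-304)) - 196547 = (848 + 1277712 - 852275)/(1670 - 141968) - 196547 = 426285/(-140298) - 196547 = -1/140298*426285 - 196547 = -142095/46766 - 196547 = -9191859097/46766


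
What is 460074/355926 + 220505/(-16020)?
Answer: -2370435905/190064484 ≈ -12.472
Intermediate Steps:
460074/355926 + 220505/(-16020) = 460074*(1/355926) + 220505*(-1/16020) = 76679/59321 - 44101/3204 = -2370435905/190064484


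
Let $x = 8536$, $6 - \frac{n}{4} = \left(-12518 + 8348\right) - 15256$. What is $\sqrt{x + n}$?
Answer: $2 \sqrt{21566} \approx 293.71$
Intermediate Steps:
$n = 77728$ ($n = 24 - 4 \left(\left(-12518 + 8348\right) - 15256\right) = 24 - 4 \left(-4170 - 15256\right) = 24 - -77704 = 24 + 77704 = 77728$)
$\sqrt{x + n} = \sqrt{8536 + 77728} = \sqrt{86264} = 2 \sqrt{21566}$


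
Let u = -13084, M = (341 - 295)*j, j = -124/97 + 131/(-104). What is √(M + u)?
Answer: 3*I*√9329237385/2522 ≈ 114.89*I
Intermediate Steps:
j = -25603/10088 (j = -124*1/97 + 131*(-1/104) = -124/97 - 131/104 = -25603/10088 ≈ -2.5380)
M = -588869/5044 (M = (341 - 295)*(-25603/10088) = 46*(-25603/10088) = -588869/5044 ≈ -116.75)
√(M + u) = √(-588869/5044 - 13084) = √(-66584565/5044) = 3*I*√9329237385/2522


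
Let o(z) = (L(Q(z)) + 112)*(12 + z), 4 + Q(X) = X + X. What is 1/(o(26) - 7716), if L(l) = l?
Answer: -1/1636 ≈ -0.00061125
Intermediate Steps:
Q(X) = -4 + 2*X (Q(X) = -4 + (X + X) = -4 + 2*X)
o(z) = (12 + z)*(108 + 2*z) (o(z) = ((-4 + 2*z) + 112)*(12 + z) = (108 + 2*z)*(12 + z) = (12 + z)*(108 + 2*z))
1/(o(26) - 7716) = 1/((1296 + 2*26² + 132*26) - 7716) = 1/((1296 + 2*676 + 3432) - 7716) = 1/((1296 + 1352 + 3432) - 7716) = 1/(6080 - 7716) = 1/(-1636) = -1/1636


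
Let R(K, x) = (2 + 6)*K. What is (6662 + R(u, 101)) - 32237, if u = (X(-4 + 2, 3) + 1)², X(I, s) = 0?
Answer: -25567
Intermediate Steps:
u = 1 (u = (0 + 1)² = 1² = 1)
R(K, x) = 8*K
(6662 + R(u, 101)) - 32237 = (6662 + 8*1) - 32237 = (6662 + 8) - 32237 = 6670 - 32237 = -25567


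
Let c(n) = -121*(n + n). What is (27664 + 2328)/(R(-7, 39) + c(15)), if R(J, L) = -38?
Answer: -7498/917 ≈ -8.1767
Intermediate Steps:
c(n) = -242*n
(27664 + 2328)/(R(-7, 39) + c(15)) = (27664 + 2328)/(-38 - 242*15) = 29992/(-38 - 3630) = 29992/(-3668) = 29992*(-1/3668) = -7498/917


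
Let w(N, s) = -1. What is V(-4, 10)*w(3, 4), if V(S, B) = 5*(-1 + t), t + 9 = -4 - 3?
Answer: 85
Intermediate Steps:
t = -16 (t = -9 + (-4 - 3) = -9 - 7 = -16)
V(S, B) = -85 (V(S, B) = 5*(-1 - 16) = 5*(-17) = -85)
V(-4, 10)*w(3, 4) = -85*(-1) = 85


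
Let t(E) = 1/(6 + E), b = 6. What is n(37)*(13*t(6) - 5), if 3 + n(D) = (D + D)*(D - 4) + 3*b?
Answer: -38493/4 ≈ -9623.3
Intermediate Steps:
n(D) = 15 + 2*D*(-4 + D) (n(D) = -3 + ((D + D)*(D - 4) + 3*6) = -3 + ((2*D)*(-4 + D) + 18) = -3 + (2*D*(-4 + D) + 18) = -3 + (18 + 2*D*(-4 + D)) = 15 + 2*D*(-4 + D))
n(37)*(13*t(6) - 5) = (15 - 8*37 + 2*37²)*(13/(6 + 6) - 5) = (15 - 296 + 2*1369)*(13/12 - 5) = (15 - 296 + 2738)*(13*(1/12) - 5) = 2457*(13/12 - 5) = 2457*(-47/12) = -38493/4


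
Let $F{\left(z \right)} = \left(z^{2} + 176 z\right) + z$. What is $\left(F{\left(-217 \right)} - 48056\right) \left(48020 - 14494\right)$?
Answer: $-1320119776$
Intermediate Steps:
$F{\left(z \right)} = z^{2} + 177 z$
$\left(F{\left(-217 \right)} - 48056\right) \left(48020 - 14494\right) = \left(- 217 \left(177 - 217\right) - 48056\right) \left(48020 - 14494\right) = \left(\left(-217\right) \left(-40\right) - 48056\right) 33526 = \left(8680 - 48056\right) 33526 = \left(-39376\right) 33526 = -1320119776$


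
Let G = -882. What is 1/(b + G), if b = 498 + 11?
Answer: -1/373 ≈ -0.0026810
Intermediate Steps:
b = 509
1/(b + G) = 1/(509 - 882) = 1/(-373) = -1/373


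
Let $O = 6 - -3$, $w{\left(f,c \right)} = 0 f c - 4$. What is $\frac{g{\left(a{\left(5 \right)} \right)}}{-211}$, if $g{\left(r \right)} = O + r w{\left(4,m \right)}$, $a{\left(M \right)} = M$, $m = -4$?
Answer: $\frac{11}{211} \approx 0.052133$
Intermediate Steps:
$w{\left(f,c \right)} = -4$ ($w{\left(f,c \right)} = 0 c - 4 = 0 - 4 = -4$)
$O = 9$ ($O = 6 + 3 = 9$)
$g{\left(r \right)} = 9 - 4 r$ ($g{\left(r \right)} = 9 + r \left(-4\right) = 9 - 4 r$)
$\frac{g{\left(a{\left(5 \right)} \right)}}{-211} = \frac{9 - 20}{-211} = \left(9 - 20\right) \left(- \frac{1}{211}\right) = \left(-11\right) \left(- \frac{1}{211}\right) = \frac{11}{211}$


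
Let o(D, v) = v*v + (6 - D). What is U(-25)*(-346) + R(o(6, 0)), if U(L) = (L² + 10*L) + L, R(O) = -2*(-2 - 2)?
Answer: -121092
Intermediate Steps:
o(D, v) = 6 + v² - D (o(D, v) = v² + (6 - D) = 6 + v² - D)
R(O) = 8 (R(O) = -2*(-4) = 8)
U(L) = L² + 11*L
U(-25)*(-346) + R(o(6, 0)) = -25*(11 - 25)*(-346) + 8 = -25*(-14)*(-346) + 8 = 350*(-346) + 8 = -121100 + 8 = -121092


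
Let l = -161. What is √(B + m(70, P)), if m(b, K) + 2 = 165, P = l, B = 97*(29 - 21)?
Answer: √939 ≈ 30.643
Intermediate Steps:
B = 776 (B = 97*8 = 776)
P = -161
m(b, K) = 163 (m(b, K) = -2 + 165 = 163)
√(B + m(70, P)) = √(776 + 163) = √939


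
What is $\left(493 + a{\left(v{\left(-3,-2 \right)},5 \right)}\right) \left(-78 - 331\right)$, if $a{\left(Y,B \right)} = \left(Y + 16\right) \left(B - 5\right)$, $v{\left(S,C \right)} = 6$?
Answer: $-201637$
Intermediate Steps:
$a{\left(Y,B \right)} = \left(-5 + B\right) \left(16 + Y\right)$ ($a{\left(Y,B \right)} = \left(16 + Y\right) \left(-5 + B\right) = \left(-5 + B\right) \left(16 + Y\right)$)
$\left(493 + a{\left(v{\left(-3,-2 \right)},5 \right)}\right) \left(-78 - 331\right) = \left(493 + \left(-80 - 30 + 16 \cdot 5 + 5 \cdot 6\right)\right) \left(-78 - 331\right) = \left(493 + \left(-80 - 30 + 80 + 30\right)\right) \left(-409\right) = \left(493 + 0\right) \left(-409\right) = 493 \left(-409\right) = -201637$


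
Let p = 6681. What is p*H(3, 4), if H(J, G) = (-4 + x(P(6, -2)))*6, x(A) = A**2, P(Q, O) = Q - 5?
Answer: -120258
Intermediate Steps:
P(Q, O) = -5 + Q
H(J, G) = -18 (H(J, G) = (-4 + (-5 + 6)**2)*6 = (-4 + 1**2)*6 = (-4 + 1)*6 = -3*6 = -18)
p*H(3, 4) = 6681*(-18) = -120258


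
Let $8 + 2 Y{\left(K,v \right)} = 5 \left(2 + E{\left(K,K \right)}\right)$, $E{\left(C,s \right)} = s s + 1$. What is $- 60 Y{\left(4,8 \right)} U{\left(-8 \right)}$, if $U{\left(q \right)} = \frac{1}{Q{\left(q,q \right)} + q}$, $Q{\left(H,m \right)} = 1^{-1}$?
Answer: $\frac{2610}{7} \approx 372.86$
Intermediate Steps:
$E{\left(C,s \right)} = 1 + s^{2}$ ($E{\left(C,s \right)} = s^{2} + 1 = 1 + s^{2}$)
$Q{\left(H,m \right)} = 1$
$U{\left(q \right)} = \frac{1}{1 + q}$
$Y{\left(K,v \right)} = \frac{7}{2} + \frac{5 K^{2}}{2}$ ($Y{\left(K,v \right)} = -4 + \frac{5 \left(2 + \left(1 + K^{2}\right)\right)}{2} = -4 + \frac{5 \left(3 + K^{2}\right)}{2} = -4 + \frac{15 + 5 K^{2}}{2} = -4 + \left(\frac{15}{2} + \frac{5 K^{2}}{2}\right) = \frac{7}{2} + \frac{5 K^{2}}{2}$)
$- 60 Y{\left(4,8 \right)} U{\left(-8 \right)} = \frac{\left(-60\right) \left(\frac{7}{2} + \frac{5 \cdot 4^{2}}{2}\right)}{1 - 8} = \frac{\left(-60\right) \left(\frac{7}{2} + \frac{5}{2} \cdot 16\right)}{-7} = - 60 \left(\frac{7}{2} + 40\right) \left(- \frac{1}{7}\right) = \left(-60\right) \frac{87}{2} \left(- \frac{1}{7}\right) = \left(-2610\right) \left(- \frac{1}{7}\right) = \frac{2610}{7}$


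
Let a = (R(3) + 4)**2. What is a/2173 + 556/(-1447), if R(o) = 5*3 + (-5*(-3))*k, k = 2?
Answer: 2266059/3144331 ≈ 0.72068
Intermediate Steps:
R(o) = 45 (R(o) = 5*3 - 5*(-3)*2 = 15 + 15*2 = 15 + 30 = 45)
a = 2401 (a = (45 + 4)**2 = 49**2 = 2401)
a/2173 + 556/(-1447) = 2401/2173 + 556/(-1447) = 2401*(1/2173) + 556*(-1/1447) = 2401/2173 - 556/1447 = 2266059/3144331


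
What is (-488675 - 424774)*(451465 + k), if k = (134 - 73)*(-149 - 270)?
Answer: -389043409794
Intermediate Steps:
k = -25559 (k = 61*(-419) = -25559)
(-488675 - 424774)*(451465 + k) = (-488675 - 424774)*(451465 - 25559) = -913449*425906 = -389043409794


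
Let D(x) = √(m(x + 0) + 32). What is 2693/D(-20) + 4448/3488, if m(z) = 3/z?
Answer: 139/109 + 5386*√65/91 ≈ 478.45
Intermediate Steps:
D(x) = √(32 + 3/x) (D(x) = √(3/(x + 0) + 32) = √(3/x + 32) = √(32 + 3/x))
2693/D(-20) + 4448/3488 = 2693/(√(32 + 3/(-20))) + 4448/3488 = 2693/(√(32 + 3*(-1/20))) + 4448*(1/3488) = 2693/(√(32 - 3/20)) + 139/109 = 2693/(√(637/20)) + 139/109 = 2693/((7*√65/10)) + 139/109 = 2693*(2*√65/91) + 139/109 = 5386*√65/91 + 139/109 = 139/109 + 5386*√65/91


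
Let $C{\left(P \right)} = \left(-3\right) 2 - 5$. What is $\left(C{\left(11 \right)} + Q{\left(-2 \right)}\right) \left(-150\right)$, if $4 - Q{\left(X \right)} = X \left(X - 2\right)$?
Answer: $2250$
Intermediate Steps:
$Q{\left(X \right)} = 4 - X \left(-2 + X\right)$ ($Q{\left(X \right)} = 4 - X \left(X - 2\right) = 4 - X \left(-2 + X\right)$)
$C{\left(P \right)} = -11$ ($C{\left(P \right)} = -6 - 5 = -11$)
$\left(C{\left(11 \right)} + Q{\left(-2 \right)}\right) \left(-150\right) = \left(-11 + \left(4 - \left(-2\right)^{2} + 2 \left(-2\right)\right)\right) \left(-150\right) = \left(-11 - 4\right) \left(-150\right) = \left(-15\right) \left(-150\right) = 2250$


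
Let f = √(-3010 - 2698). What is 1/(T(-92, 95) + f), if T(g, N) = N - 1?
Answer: 47/7272 - I*√1427/7272 ≈ 0.0064631 - 0.0051947*I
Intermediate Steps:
T(g, N) = -1 + N
f = 2*I*√1427 (f = √(-5708) = 2*I*√1427 ≈ 75.551*I)
1/(T(-92, 95) + f) = 1/((-1 + 95) + 2*I*√1427) = 1/(94 + 2*I*√1427)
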